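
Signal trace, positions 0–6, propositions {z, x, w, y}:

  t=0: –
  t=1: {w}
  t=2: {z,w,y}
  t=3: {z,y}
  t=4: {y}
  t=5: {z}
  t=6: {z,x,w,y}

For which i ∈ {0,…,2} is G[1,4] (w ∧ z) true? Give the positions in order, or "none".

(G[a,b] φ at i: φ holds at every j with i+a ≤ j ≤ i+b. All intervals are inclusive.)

none

Evaluate at each i in [0,2]:
  i=0: ✗ (fails at j=1)
  i=1: ✗ (fails at j=3)
  i=2: ✗ (fails at j=3)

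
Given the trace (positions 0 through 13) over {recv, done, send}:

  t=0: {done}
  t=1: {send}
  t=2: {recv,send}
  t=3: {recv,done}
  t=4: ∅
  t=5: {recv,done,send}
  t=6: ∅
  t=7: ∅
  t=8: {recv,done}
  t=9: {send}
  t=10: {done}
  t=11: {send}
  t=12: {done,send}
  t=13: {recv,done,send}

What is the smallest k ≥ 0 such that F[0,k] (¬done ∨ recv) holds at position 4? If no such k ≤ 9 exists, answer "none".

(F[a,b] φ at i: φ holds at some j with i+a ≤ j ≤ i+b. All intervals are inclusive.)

0

Scan j = 4,5,… for (¬done ∨ recv):
  j=4: holds
First hit at j=4, so smallest k = 4-4 = 0.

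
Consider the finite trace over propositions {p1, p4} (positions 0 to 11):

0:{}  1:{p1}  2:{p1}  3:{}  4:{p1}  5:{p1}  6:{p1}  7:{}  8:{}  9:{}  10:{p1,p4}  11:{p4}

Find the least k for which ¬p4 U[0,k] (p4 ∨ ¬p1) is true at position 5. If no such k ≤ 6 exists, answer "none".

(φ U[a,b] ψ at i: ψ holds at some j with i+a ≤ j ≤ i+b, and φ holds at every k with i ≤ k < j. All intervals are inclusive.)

Need earliest j ≥ 5 with (p4 ∨ ¬p1), and ¬p4 at every k in [5,j-1].
  j=5: rhs fails.
  j=6: rhs fails.
  j=7: rhs holds; lhs holds on [5,6]. k = 2.

2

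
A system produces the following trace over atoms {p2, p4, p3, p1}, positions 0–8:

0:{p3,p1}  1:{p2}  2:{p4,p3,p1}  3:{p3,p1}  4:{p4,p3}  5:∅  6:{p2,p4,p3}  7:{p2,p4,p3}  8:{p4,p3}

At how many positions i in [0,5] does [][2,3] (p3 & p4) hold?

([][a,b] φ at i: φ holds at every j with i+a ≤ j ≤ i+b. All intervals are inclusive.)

Evaluate at each i in [0,5]:
  i=0: ✗ (fails at j=3)
  i=1: ✗ (fails at j=3)
  i=2: ✗ (fails at j=5)
  i=3: ✗ (fails at j=5)
  i=4: ✓ (all of [6,7])
  i=5: ✓ (all of [7,8])
Positions where it holds: {4, 5} → 2.

2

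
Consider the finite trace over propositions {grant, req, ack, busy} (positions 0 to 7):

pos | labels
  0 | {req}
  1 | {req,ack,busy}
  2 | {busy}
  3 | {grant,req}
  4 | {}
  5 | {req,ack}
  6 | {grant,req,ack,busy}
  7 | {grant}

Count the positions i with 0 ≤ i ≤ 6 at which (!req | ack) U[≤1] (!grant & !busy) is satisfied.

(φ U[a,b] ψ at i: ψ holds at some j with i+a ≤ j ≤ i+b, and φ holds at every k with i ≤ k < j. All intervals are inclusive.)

Evaluate at each i in [0,6]:
  i=0: ✓ (rhs at j=0)
  i=1: ✗ (no rhs in [1,2])
  i=2: ✗ (no rhs in [2,3])
  i=3: ✗ (lhs fails at k=3 before rhs at j=4)
  i=4: ✓ (rhs at j=4)
  i=5: ✓ (rhs at j=5)
  i=6: ✗ (no rhs in [6,7])
Positions where it holds: {0, 4, 5} → 3.

3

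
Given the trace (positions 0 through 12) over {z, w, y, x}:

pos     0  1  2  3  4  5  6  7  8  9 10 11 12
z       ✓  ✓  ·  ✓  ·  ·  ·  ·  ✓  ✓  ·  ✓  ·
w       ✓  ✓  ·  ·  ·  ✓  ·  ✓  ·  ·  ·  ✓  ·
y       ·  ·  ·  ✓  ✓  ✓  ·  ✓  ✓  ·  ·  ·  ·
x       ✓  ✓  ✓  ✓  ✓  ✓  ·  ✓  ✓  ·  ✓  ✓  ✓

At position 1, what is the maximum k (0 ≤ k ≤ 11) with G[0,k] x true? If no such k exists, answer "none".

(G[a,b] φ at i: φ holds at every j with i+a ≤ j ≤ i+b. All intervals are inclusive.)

x must hold from j=1 onward; find where it first fails.
  j=1: holds
  j=2: holds
  j=3: holds
  j=4: holds
  j=5: holds
  j=6: fails
Holds on [1,5], so largest k = 4.

4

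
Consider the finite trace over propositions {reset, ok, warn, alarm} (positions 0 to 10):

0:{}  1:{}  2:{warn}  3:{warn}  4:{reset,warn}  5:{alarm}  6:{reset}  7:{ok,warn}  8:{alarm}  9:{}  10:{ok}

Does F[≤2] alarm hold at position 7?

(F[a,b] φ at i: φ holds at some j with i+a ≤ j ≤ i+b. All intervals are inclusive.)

True

Check alarm at each j in [7,9]:
  j=7: false
  j=8: true
  j=9: false
Found at j=8 → formula holds.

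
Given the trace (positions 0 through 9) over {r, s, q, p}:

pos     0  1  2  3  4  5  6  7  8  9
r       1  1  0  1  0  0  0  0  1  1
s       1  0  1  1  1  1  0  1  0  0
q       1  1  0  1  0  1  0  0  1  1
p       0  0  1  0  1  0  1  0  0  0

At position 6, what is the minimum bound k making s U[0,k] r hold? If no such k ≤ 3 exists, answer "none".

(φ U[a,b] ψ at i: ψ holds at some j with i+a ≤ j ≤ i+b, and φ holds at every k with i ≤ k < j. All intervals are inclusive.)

none

Need earliest j ≥ 6 with r, and s at every k in [6,j-1].
  j=6: rhs fails.
  j=7: rhs fails.
  j=8: rhs holds but lhs fails at k=6.
  j=9: rhs holds but lhs fails at k=6.
No witness within the range → none.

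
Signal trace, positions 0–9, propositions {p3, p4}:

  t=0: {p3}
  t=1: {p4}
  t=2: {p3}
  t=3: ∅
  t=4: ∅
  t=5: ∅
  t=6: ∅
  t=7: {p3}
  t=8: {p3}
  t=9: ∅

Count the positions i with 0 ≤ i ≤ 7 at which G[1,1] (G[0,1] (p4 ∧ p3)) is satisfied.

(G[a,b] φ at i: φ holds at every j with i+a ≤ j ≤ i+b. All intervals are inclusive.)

Evaluate at each i in [0,7]:
  i=0: ✗ (fails at j=1)
  i=1: ✗ (fails at j=2)
  i=2: ✗ (fails at j=3)
  i=3: ✗ (fails at j=4)
  i=4: ✗ (fails at j=5)
  i=5: ✗ (fails at j=6)
  i=6: ✗ (fails at j=7)
  i=7: ✗ (fails at j=8)
Positions where it holds: {} → 0.

0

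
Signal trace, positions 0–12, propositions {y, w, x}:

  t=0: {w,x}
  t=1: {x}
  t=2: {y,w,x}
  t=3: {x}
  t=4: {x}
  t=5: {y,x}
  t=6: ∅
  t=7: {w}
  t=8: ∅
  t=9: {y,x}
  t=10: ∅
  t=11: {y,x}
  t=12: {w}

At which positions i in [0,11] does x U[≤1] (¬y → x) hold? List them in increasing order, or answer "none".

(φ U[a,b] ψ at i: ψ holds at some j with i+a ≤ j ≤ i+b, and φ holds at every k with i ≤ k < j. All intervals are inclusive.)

0, 1, 2, 3, 4, 5, 9, 11

Evaluate at each i in [0,11]:
  i=0: ✓ (rhs at j=0)
  i=1: ✓ (rhs at j=1)
  i=2: ✓ (rhs at j=2)
  i=3: ✓ (rhs at j=3)
  i=4: ✓ (rhs at j=4)
  i=5: ✓ (rhs at j=5)
  i=6: ✗ (no rhs in [6,7])
  i=7: ✗ (no rhs in [7,8])
  i=8: ✗ (lhs fails at k=8 before rhs at j=9)
  i=9: ✓ (rhs at j=9)
  i=10: ✗ (lhs fails at k=10 before rhs at j=11)
  i=11: ✓ (rhs at j=11)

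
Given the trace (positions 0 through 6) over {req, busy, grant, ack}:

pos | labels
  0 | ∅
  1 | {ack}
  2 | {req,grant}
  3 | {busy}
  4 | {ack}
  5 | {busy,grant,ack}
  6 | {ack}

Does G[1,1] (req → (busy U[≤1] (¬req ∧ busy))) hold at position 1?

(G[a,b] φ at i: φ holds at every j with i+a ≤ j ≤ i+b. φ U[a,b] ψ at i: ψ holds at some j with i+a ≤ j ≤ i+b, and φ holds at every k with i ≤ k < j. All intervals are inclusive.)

Does not hold

Check (req → (busy U[≤1] (¬req ∧ busy))) at every j in [2,2]:
  j=2: antecedent true; consequent fails → ✗
Fails at j=2 → formula fails.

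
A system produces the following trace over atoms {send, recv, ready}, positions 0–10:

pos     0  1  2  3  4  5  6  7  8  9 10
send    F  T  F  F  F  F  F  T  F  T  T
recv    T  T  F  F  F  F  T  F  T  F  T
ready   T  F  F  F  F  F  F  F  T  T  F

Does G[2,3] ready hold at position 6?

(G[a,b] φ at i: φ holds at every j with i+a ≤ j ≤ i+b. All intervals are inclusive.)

Check ready at every j in [8,9]:
  j=8: true
  j=9: true
All positions satisfy it → formula holds.

True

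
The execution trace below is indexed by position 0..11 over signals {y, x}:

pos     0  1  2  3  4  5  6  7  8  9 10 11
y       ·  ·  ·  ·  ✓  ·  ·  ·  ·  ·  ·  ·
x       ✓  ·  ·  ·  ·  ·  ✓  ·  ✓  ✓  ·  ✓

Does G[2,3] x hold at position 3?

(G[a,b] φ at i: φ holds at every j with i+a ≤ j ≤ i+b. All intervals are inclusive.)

Does not hold

Check x at every j in [5,6]:
  j=5: false
  j=6: true
Fails at j=5 → formula fails.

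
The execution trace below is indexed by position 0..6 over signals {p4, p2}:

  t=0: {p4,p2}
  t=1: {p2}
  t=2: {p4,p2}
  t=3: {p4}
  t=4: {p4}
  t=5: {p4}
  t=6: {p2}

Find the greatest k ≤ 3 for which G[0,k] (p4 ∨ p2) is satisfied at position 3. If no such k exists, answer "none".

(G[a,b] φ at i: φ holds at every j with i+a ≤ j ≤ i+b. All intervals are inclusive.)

(p4 ∨ p2) must hold from j=3 onward; find where it first fails.
  j=3: holds
  j=4: holds
  j=5: holds
  j=6: holds
Holds through j=6; largest k = 3.

3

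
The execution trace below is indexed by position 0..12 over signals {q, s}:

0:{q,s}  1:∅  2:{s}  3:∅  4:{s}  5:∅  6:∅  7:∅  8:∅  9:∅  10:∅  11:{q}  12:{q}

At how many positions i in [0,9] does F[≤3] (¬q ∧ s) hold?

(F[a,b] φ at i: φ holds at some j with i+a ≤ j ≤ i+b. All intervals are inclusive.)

5

Evaluate at each i in [0,9]:
  i=0: ✓ (witness j=2)
  i=1: ✓ (witness j=2)
  i=2: ✓ (witness j=2)
  i=3: ✓ (witness j=4)
  i=4: ✓ (witness j=4)
  i=5: ✗ (none in [5,8])
  i=6: ✗ (none in [6,9])
  i=7: ✗ (none in [7,10])
  i=8: ✗ (none in [8,11])
  i=9: ✗ (none in [9,12])
Positions where it holds: {0, 1, 2, 3, 4} → 5.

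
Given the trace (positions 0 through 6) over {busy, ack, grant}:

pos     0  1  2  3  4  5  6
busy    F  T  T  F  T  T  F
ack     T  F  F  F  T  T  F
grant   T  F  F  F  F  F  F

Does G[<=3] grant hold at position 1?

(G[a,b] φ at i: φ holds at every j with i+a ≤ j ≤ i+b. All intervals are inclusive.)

Does not hold

Check grant at every j in [1,4]:
  j=1: false
  j=2: false
  j=3: false
  j=4: false
Fails at j=1 → formula fails.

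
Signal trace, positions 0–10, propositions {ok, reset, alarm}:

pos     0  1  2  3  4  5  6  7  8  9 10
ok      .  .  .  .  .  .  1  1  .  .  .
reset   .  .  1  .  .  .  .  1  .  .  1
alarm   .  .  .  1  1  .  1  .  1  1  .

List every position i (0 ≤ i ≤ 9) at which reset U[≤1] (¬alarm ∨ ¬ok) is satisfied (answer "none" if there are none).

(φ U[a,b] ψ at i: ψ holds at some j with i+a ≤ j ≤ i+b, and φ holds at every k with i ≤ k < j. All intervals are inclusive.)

Evaluate at each i in [0,9]:
  i=0: ✓ (rhs at j=0)
  i=1: ✓ (rhs at j=1)
  i=2: ✓ (rhs at j=2)
  i=3: ✓ (rhs at j=3)
  i=4: ✓ (rhs at j=4)
  i=5: ✓ (rhs at j=5)
  i=6: ✗ (lhs fails at k=6 before rhs at j=7)
  i=7: ✓ (rhs at j=7)
  i=8: ✓ (rhs at j=8)
  i=9: ✓ (rhs at j=9)

0, 1, 2, 3, 4, 5, 7, 8, 9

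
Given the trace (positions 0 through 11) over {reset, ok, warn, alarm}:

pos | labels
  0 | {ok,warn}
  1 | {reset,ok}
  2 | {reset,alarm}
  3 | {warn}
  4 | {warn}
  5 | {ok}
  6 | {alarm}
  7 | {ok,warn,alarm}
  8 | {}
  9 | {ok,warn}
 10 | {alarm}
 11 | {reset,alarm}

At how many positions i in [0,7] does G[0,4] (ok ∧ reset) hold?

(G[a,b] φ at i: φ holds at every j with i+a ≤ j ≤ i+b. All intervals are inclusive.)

0

Evaluate at each i in [0,7]:
  i=0: ✗ (fails at j=0)
  i=1: ✗ (fails at j=2)
  i=2: ✗ (fails at j=2)
  i=3: ✗ (fails at j=3)
  i=4: ✗ (fails at j=4)
  i=5: ✗ (fails at j=5)
  i=6: ✗ (fails at j=6)
  i=7: ✗ (fails at j=7)
Positions where it holds: {} → 0.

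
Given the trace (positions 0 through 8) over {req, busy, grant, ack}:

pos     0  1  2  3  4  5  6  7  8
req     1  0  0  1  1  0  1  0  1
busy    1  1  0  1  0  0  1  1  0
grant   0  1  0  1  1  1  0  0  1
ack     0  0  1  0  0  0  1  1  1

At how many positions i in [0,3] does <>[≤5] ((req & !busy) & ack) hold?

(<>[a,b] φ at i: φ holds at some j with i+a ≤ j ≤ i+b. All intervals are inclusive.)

1

Evaluate at each i in [0,3]:
  i=0: ✗ (none in [0,5])
  i=1: ✗ (none in [1,6])
  i=2: ✗ (none in [2,7])
  i=3: ✓ (witness j=8)
Positions where it holds: {3} → 1.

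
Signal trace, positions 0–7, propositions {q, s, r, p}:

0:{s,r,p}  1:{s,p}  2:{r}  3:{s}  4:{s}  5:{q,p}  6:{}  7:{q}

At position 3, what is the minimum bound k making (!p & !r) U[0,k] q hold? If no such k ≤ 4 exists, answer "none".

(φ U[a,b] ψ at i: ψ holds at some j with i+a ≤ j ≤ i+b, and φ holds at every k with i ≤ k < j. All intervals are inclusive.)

2

Need earliest j ≥ 3 with q, and (!p & !r) at every k in [3,j-1].
  j=3: rhs fails.
  j=4: rhs fails.
  j=5: rhs holds; lhs holds on [3,4]. k = 2.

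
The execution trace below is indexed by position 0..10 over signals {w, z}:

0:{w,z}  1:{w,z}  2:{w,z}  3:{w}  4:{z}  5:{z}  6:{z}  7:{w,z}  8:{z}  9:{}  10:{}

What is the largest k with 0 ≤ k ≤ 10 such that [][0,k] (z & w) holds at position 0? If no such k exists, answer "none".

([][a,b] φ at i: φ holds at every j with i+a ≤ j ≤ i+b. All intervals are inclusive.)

2

(z & w) must hold from j=0 onward; find where it first fails.
  j=0: holds
  j=1: holds
  j=2: holds
  j=3: fails
Holds on [0,2], so largest k = 2.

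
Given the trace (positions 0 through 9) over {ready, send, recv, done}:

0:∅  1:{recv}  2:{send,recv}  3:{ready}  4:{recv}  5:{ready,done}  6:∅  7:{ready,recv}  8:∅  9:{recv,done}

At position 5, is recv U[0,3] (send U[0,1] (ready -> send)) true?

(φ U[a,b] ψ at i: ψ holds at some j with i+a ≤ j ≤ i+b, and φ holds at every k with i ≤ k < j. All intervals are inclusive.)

Need some j in [5,8] with (send U[0,1] (ready -> send)), and recv at every k in [5,j-1].
  j=5: (send U[0,1] (ready -> send)) — fails.
  j=6: (send U[0,1] (ready -> send)) holds, but recv fails at k=5 → not this j.
  j=7: (send U[0,1] (ready -> send)) — fails.
  j=8: (send U[0,1] (ready -> send)) holds, but recv fails at k=5 → not this j.
No j in the window works → until fails.

No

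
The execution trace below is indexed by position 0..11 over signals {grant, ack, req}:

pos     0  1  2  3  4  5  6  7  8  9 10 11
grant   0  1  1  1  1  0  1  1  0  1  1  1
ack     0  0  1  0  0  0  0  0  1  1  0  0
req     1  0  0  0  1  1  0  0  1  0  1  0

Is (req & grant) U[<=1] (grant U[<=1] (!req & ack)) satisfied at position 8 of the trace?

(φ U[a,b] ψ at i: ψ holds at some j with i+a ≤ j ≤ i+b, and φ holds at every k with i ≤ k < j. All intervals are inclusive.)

Does not hold

Need some j in [8,9] with (grant U[<=1] (!req & ack)), and (req & grant) at every k in [8,j-1].
  j=8: (grant U[<=1] (!req & ack)) — fails.
  j=9: (grant U[<=1] (!req & ack)) holds, but (req & grant) fails at k=8 → not this j.
No j in the window works → until fails.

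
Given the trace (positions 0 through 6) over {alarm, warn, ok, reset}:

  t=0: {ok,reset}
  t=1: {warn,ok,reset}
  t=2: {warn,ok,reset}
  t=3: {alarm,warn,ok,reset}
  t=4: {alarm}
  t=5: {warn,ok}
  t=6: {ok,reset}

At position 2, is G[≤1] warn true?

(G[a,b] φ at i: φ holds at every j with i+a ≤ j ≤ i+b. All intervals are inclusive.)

Yes

Check warn at every j in [2,3]:
  j=2: true
  j=3: true
All positions satisfy it → formula holds.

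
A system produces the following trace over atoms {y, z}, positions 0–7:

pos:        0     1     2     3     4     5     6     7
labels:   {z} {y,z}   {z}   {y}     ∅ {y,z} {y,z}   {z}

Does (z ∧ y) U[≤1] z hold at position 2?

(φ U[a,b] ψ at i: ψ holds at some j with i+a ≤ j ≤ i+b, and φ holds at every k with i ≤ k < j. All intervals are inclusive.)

True

Need some j in [2,3] with z, and (z ∧ y) at every k in [2,j-1].
  j=2: z holds; no prefix to check → satisfied.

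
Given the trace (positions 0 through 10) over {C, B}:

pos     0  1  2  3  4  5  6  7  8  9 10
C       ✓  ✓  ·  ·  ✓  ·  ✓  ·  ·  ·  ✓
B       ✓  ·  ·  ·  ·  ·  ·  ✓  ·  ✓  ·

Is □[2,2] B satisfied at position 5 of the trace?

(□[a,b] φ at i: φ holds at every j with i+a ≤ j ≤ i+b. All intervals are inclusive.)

Check B at every j in [7,7]:
  j=7: true
All positions satisfy it → formula holds.

Holds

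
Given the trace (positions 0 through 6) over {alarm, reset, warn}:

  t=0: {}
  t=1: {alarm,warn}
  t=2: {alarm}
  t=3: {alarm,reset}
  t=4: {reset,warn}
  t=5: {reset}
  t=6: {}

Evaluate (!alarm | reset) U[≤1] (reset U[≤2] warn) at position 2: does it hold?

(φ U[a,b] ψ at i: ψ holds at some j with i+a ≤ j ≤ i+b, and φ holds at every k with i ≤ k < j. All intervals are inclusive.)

Need some j in [2,3] with (reset U[≤2] warn), and (!alarm | reset) at every k in [2,j-1].
  j=2: (reset U[≤2] warn) — fails.
  j=3: (reset U[≤2] warn) holds, but (!alarm | reset) fails at k=2 → not this j.
No j in the window works → until fails.

Does not hold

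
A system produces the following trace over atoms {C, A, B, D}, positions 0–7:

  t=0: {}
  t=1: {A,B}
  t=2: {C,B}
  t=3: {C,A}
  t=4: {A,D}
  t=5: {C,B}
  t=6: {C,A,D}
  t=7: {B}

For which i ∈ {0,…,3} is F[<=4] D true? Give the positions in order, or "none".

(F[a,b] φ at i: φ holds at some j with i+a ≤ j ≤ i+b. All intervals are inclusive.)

Evaluate at each i in [0,3]:
  i=0: ✓ (witness j=4)
  i=1: ✓ (witness j=4)
  i=2: ✓ (witness j=4)
  i=3: ✓ (witness j=4)

0, 1, 2, 3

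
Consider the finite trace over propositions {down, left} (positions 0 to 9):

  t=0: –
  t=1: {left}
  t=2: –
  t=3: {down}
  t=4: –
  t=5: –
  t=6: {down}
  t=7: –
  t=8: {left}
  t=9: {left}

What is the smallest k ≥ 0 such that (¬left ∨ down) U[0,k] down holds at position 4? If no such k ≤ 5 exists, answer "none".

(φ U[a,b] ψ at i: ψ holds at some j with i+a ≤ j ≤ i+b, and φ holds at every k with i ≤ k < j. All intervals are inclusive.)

2

Need earliest j ≥ 4 with down, and (¬left ∨ down) at every k in [4,j-1].
  j=4: rhs fails.
  j=5: rhs fails.
  j=6: rhs holds; lhs holds on [4,5]. k = 2.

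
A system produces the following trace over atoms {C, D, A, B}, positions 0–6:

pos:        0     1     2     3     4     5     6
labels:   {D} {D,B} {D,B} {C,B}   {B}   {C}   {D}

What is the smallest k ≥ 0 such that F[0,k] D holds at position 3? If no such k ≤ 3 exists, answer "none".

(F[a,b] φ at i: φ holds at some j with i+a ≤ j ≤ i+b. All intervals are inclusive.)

Scan j = 3,4,… for D:
  j=3: fails
  j=4: fails
  j=5: fails
  j=6: holds
First hit at j=6, so smallest k = 6-3 = 3.

3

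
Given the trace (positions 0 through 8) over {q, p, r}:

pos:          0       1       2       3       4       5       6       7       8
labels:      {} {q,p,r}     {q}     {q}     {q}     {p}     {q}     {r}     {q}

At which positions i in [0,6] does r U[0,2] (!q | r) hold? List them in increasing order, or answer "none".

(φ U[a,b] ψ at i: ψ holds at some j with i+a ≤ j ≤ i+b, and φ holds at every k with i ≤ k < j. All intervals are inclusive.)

Evaluate at each i in [0,6]:
  i=0: ✓ (rhs at j=0)
  i=1: ✓ (rhs at j=1)
  i=2: ✗ (no rhs in [2,4])
  i=3: ✗ (lhs fails at k=3 before rhs at j=5)
  i=4: ✗ (lhs fails at k=4 before rhs at j=5)
  i=5: ✓ (rhs at j=5)
  i=6: ✗ (lhs fails at k=6 before rhs at j=7)

0, 1, 5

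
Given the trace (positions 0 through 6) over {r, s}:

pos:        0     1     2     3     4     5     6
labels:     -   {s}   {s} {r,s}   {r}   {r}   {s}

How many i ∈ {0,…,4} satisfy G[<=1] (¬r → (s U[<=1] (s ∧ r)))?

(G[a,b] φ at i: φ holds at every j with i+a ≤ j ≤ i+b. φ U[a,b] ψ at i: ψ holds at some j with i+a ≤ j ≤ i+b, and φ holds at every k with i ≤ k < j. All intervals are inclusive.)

3

Evaluate at each i in [0,4]:
  i=0: ✗ (fails at j=0)
  i=1: ✗ (fails at j=1)
  i=2: ✓ (all of [2,3])
  i=3: ✓ (all of [3,4])
  i=4: ✓ (all of [4,5])
Positions where it holds: {2, 3, 4} → 3.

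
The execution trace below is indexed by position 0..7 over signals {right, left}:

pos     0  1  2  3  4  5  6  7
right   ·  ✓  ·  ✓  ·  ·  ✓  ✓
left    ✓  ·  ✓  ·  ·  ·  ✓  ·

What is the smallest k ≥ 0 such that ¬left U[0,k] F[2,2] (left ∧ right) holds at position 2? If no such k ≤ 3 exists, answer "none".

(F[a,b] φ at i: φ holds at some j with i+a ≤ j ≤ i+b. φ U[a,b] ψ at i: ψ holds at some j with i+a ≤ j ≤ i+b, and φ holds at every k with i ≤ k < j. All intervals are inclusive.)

none

Need earliest j ≥ 2 with F[2,2] (left ∧ right), and ¬left at every k in [2,j-1].
  j=2: rhs fails.
  j=3: rhs fails.
  j=4: rhs holds but lhs fails at k=2.
  j=5: rhs fails.
No witness within the range → none.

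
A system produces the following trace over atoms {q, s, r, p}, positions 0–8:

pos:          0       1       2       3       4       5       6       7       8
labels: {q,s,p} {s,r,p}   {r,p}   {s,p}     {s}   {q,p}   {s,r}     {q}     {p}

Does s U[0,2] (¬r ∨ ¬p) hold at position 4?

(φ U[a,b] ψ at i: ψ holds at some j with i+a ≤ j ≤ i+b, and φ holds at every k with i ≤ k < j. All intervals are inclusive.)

Yes

Need some j in [4,6] with (¬r ∨ ¬p), and s at every k in [4,j-1].
  j=4: (¬r ∨ ¬p) holds; no prefix to check → satisfied.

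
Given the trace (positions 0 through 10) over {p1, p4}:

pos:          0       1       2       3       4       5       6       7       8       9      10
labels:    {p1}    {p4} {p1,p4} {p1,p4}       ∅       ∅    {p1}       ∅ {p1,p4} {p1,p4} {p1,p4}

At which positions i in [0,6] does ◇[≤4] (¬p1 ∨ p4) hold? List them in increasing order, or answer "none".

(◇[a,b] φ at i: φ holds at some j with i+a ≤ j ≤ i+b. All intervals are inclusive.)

Evaluate at each i in [0,6]:
  i=0: ✓ (witness j=1)
  i=1: ✓ (witness j=1)
  i=2: ✓ (witness j=2)
  i=3: ✓ (witness j=3)
  i=4: ✓ (witness j=4)
  i=5: ✓ (witness j=5)
  i=6: ✓ (witness j=7)

0, 1, 2, 3, 4, 5, 6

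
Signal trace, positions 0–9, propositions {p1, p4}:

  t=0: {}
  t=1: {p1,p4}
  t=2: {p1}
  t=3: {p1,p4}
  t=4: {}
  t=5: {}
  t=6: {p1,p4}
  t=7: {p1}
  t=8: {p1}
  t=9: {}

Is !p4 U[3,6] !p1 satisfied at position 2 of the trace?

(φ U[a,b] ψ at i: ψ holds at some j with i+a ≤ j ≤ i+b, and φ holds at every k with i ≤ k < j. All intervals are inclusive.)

False

Need some j in [5,8] with !p1, and !p4 at every k in [2,j-1].
  j=5: !p1 holds, but !p4 fails at k=3 → not this j.
  j=6: !p1 false.
  j=7: !p1 false.
  j=8: !p1 false.
No j in the window works → until fails.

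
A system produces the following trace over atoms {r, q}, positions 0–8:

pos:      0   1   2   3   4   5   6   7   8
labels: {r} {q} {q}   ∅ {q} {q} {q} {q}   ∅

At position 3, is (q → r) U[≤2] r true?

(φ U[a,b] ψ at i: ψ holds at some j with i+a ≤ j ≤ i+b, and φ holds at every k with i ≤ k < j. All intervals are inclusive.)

No

Need some j in [3,5] with r, and (q → r) at every k in [3,j-1].
  j=3: r false.
  j=4: r false.
  j=5: r false.
No j in the window works → until fails.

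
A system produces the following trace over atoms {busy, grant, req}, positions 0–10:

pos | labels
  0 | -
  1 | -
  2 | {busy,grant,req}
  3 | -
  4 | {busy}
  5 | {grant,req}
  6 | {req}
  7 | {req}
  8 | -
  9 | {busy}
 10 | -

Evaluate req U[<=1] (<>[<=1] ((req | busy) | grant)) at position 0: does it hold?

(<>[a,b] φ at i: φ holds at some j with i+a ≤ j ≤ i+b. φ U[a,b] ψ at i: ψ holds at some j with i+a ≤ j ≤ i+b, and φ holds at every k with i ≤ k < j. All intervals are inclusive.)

Need some j in [0,1] with <>[<=1] ((req | busy) | grant), and req at every k in [0,j-1].
  j=0: <>[<=1] ((req | busy) | grant) — fails (none in [0,1]).
  j=1: <>[<=1] ((req | busy) | grant) holds, but req fails at k=0 → not this j.
No j in the window works → until fails.

False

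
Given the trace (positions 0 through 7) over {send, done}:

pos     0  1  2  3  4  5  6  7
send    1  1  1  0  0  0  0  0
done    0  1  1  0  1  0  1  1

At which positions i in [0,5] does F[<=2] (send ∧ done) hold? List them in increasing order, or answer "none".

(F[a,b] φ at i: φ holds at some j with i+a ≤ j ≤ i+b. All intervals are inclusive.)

Evaluate at each i in [0,5]:
  i=0: ✓ (witness j=1)
  i=1: ✓ (witness j=1)
  i=2: ✓ (witness j=2)
  i=3: ✗ (none in [3,5])
  i=4: ✗ (none in [4,6])
  i=5: ✗ (none in [5,7])

0, 1, 2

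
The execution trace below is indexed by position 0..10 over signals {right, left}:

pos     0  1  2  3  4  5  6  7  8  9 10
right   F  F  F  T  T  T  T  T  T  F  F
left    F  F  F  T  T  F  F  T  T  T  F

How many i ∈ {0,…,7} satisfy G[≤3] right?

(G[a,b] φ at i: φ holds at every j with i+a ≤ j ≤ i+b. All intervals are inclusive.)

Evaluate at each i in [0,7]:
  i=0: ✗ (fails at j=0)
  i=1: ✗ (fails at j=1)
  i=2: ✗ (fails at j=2)
  i=3: ✓ (all of [3,6])
  i=4: ✓ (all of [4,7])
  i=5: ✓ (all of [5,8])
  i=6: ✗ (fails at j=9)
  i=7: ✗ (fails at j=9)
Positions where it holds: {3, 4, 5} → 3.

3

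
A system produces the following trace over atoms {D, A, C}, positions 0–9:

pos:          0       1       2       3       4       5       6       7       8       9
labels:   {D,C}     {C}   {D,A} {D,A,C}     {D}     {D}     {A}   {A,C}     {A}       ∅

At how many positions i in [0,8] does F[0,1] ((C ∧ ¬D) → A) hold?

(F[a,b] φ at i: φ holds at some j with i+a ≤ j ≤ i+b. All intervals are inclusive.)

Evaluate at each i in [0,8]:
  i=0: ✓ (witness j=0)
  i=1: ✓ (witness j=2)
  i=2: ✓ (witness j=2)
  i=3: ✓ (witness j=3)
  i=4: ✓ (witness j=4)
  i=5: ✓ (witness j=5)
  i=6: ✓ (witness j=6)
  i=7: ✓ (witness j=7)
  i=8: ✓ (witness j=8)
Positions where it holds: {0, 1, 2, 3, 4, 5, 6, 7, 8} → 9.

9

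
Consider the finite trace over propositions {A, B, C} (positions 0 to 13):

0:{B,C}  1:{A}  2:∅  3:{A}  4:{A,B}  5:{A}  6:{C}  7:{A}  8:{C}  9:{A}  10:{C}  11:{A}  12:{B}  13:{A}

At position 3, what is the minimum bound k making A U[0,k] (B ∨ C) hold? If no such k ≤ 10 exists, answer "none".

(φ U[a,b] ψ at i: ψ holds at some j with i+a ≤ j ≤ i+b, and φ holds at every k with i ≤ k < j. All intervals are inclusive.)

Need earliest j ≥ 3 with (B ∨ C), and A at every k in [3,j-1].
  j=3: rhs fails.
  j=4: rhs holds; lhs holds on [3,3]. k = 1.

1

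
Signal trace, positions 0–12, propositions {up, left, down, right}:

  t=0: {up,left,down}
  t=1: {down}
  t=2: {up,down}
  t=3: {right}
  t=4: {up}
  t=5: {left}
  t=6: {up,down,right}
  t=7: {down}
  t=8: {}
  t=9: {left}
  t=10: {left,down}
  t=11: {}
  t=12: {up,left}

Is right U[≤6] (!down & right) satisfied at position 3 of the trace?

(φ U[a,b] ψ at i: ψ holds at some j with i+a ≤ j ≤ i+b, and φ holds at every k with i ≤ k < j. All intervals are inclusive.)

Need some j in [3,9] with (!down & right), and right at every k in [3,j-1].
  j=3: (!down & right) holds; no prefix to check → satisfied.

True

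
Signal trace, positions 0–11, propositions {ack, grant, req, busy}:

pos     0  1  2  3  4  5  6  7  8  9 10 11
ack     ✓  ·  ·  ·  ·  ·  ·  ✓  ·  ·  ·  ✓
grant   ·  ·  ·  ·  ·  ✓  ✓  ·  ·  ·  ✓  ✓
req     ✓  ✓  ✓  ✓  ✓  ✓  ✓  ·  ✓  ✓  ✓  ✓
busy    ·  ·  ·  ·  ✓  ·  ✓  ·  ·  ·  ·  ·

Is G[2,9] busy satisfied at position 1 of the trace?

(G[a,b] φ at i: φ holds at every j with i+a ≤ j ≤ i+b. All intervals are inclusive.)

False

Check busy at every j in [3,10]:
  j=3: false
  j=4: true
  j=5: false
  j=6: true
  j=7: false
  j=8: false
  j=9: false
  j=10: false
Fails at j=3 → formula fails.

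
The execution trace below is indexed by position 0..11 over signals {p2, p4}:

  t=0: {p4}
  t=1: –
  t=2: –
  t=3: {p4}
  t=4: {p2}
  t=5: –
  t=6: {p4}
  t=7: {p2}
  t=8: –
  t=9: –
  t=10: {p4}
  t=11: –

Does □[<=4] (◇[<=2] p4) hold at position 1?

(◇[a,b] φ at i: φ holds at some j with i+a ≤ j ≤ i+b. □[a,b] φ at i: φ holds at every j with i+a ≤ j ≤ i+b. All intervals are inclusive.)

Holds

Check ◇[<=2] p4 at every j in [1,5]:
  j=1: holds (witness at 3)
  j=2: holds (witness at 3)
  j=3: holds (witness at 3)
  j=4: holds (witness at 6)
  j=5: holds (witness at 6)
All positions satisfy it → formula holds.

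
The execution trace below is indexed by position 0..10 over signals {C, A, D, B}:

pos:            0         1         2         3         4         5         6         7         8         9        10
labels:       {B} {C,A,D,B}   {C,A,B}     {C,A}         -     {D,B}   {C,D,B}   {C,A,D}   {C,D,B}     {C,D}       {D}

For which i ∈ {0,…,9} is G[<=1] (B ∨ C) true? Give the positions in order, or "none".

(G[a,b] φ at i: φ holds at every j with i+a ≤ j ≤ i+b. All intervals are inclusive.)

0, 1, 2, 5, 6, 7, 8

Evaluate at each i in [0,9]:
  i=0: ✓ (all of [0,1])
  i=1: ✓ (all of [1,2])
  i=2: ✓ (all of [2,3])
  i=3: ✗ (fails at j=4)
  i=4: ✗ (fails at j=4)
  i=5: ✓ (all of [5,6])
  i=6: ✓ (all of [6,7])
  i=7: ✓ (all of [7,8])
  i=8: ✓ (all of [8,9])
  i=9: ✗ (fails at j=10)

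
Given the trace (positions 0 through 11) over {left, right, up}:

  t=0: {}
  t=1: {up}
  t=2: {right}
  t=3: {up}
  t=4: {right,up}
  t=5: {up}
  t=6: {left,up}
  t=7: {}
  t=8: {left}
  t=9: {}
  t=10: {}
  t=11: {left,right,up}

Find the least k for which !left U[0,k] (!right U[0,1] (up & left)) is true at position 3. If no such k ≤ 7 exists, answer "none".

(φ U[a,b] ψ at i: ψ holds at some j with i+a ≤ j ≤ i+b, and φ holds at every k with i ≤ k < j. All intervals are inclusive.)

2

Need earliest j ≥ 3 with (!right U[0,1] (up & left)), and !left at every k in [3,j-1].
  j=3: rhs fails.
  j=4: rhs fails.
  j=5: rhs holds; lhs holds on [3,4]. k = 2.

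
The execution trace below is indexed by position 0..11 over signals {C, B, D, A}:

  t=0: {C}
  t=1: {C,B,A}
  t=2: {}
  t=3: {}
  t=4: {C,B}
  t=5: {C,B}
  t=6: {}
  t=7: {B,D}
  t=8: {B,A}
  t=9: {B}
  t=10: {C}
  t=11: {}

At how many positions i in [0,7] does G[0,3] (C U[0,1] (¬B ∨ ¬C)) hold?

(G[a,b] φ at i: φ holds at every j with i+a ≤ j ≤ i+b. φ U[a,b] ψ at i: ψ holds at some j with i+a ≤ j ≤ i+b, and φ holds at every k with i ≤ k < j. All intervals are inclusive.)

4

Evaluate at each i in [0,7]:
  i=0: ✓ (all of [0,3])
  i=1: ✗ (fails at j=4)
  i=2: ✗ (fails at j=4)
  i=3: ✗ (fails at j=4)
  i=4: ✗ (fails at j=4)
  i=5: ✓ (all of [5,8])
  i=6: ✓ (all of [6,9])
  i=7: ✓ (all of [7,10])
Positions where it holds: {0, 5, 6, 7} → 4.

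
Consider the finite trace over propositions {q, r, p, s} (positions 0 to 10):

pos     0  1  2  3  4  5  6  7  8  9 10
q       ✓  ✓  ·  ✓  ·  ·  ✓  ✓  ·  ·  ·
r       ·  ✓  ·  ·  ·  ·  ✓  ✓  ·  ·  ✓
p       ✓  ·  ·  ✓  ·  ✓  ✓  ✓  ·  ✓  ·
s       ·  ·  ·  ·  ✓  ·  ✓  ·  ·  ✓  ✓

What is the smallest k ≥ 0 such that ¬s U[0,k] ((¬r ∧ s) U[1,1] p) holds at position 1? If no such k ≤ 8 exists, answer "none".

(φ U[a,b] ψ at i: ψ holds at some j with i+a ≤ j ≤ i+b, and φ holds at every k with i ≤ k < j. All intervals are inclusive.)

Need earliest j ≥ 1 with ((¬r ∧ s) U[1,1] p), and ¬s at every k in [1,j-1].
  j=1: rhs fails.
  j=2: rhs fails.
  j=3: rhs fails.
  j=4: rhs holds; lhs holds on [1,3]. k = 3.

3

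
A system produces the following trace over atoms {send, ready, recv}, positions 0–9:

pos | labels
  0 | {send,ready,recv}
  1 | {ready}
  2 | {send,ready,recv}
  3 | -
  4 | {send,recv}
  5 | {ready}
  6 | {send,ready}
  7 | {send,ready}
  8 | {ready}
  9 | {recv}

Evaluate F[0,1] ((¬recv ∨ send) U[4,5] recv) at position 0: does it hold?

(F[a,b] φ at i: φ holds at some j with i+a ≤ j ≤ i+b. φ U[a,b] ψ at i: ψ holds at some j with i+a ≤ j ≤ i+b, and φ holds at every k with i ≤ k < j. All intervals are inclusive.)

Check ((¬recv ∨ send) U[4,5] recv) at each j in [0,1]:
  j=0: holds
  j=1: fails
Found at j=0 → formula holds.

Holds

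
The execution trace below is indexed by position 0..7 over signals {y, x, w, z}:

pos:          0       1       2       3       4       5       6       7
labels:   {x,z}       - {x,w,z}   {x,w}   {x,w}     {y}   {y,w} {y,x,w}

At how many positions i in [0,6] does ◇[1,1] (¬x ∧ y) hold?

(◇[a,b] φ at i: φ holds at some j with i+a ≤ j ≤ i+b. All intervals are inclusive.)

Evaluate at each i in [0,6]:
  i=0: ✗ (none in [1,1])
  i=1: ✗ (none in [2,2])
  i=2: ✗ (none in [3,3])
  i=3: ✗ (none in [4,4])
  i=4: ✓ (witness j=5)
  i=5: ✓ (witness j=6)
  i=6: ✗ (none in [7,7])
Positions where it holds: {4, 5} → 2.

2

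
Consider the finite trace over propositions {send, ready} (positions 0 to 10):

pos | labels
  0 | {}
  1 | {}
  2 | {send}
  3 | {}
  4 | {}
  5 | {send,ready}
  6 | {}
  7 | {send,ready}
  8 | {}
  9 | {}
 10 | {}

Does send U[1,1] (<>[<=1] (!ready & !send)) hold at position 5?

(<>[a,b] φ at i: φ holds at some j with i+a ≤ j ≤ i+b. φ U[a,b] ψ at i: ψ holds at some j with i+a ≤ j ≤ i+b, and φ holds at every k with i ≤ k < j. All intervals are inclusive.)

Need some j in [6,6] with <>[<=1] (!ready & !send), and send at every k in [5,j-1].
  j=6: <>[<=1] (!ready & !send) holds; send holds at every k in [5,5] → satisfied.

Holds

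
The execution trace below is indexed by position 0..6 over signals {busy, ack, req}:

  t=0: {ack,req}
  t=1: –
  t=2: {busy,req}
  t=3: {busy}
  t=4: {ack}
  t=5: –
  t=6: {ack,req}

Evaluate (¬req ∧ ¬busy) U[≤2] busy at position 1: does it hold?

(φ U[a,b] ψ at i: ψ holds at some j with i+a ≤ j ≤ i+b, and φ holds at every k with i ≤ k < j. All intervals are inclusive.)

Need some j in [1,3] with busy, and (¬req ∧ ¬busy) at every k in [1,j-1].
  j=1: busy false.
  j=2: busy holds; (¬req ∧ ¬busy) holds at every k in [1,1] → satisfied.

True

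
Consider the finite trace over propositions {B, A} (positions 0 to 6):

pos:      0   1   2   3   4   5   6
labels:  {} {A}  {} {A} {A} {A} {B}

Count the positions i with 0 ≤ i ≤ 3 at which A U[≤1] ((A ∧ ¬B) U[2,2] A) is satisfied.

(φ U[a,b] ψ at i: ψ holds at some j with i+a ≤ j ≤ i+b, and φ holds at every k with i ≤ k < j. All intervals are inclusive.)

1

Evaluate at each i in [0,3]:
  i=0: ✗ (no rhs in [0,1])
  i=1: ✗ (no rhs in [1,2])
  i=2: ✗ (lhs fails at k=2 before rhs at j=3)
  i=3: ✓ (rhs at j=3)
Positions where it holds: {3} → 1.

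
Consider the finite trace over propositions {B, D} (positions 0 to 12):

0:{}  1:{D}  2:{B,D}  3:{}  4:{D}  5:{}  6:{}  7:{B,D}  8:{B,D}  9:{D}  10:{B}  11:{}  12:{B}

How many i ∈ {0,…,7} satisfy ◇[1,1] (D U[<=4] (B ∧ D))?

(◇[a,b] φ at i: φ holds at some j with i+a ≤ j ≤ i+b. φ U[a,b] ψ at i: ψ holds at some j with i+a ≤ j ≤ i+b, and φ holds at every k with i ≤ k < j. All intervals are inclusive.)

Evaluate at each i in [0,7]:
  i=0: ✓ (witness j=1)
  i=1: ✓ (witness j=2)
  i=2: ✗ (none in [3,3])
  i=3: ✗ (none in [4,4])
  i=4: ✗ (none in [5,5])
  i=5: ✗ (none in [6,6])
  i=6: ✓ (witness j=7)
  i=7: ✓ (witness j=8)
Positions where it holds: {0, 1, 6, 7} → 4.

4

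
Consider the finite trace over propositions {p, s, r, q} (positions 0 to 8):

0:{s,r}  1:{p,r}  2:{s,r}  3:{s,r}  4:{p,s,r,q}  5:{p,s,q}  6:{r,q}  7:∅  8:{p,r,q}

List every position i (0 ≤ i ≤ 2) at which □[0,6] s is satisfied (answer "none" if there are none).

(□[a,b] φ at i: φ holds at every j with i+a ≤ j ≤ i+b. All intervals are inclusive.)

none

Evaluate at each i in [0,2]:
  i=0: ✗ (fails at j=1)
  i=1: ✗ (fails at j=1)
  i=2: ✗ (fails at j=6)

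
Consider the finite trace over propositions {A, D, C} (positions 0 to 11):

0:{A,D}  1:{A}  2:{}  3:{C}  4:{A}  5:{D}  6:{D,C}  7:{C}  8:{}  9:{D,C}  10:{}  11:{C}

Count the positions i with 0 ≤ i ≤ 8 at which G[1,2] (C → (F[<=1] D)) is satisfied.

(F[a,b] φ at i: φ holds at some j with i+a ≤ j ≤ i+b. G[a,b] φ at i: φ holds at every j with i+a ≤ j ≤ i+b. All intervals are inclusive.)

5

Evaluate at each i in [0,8]:
  i=0: ✓ (all of [1,2])
  i=1: ✗ (fails at j=3)
  i=2: ✗ (fails at j=3)
  i=3: ✓ (all of [4,5])
  i=4: ✓ (all of [5,6])
  i=5: ✗ (fails at j=7)
  i=6: ✗ (fails at j=7)
  i=7: ✓ (all of [8,9])
  i=8: ✓ (all of [9,10])
Positions where it holds: {0, 3, 4, 7, 8} → 5.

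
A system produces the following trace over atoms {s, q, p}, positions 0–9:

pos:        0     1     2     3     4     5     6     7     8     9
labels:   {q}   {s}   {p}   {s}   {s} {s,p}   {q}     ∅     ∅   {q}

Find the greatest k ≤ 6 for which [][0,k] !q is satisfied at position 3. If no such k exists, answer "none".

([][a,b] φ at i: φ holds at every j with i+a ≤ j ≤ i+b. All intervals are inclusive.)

2

!q must hold from j=3 onward; find where it first fails.
  j=3: holds
  j=4: holds
  j=5: holds
  j=6: fails
Holds on [3,5], so largest k = 2.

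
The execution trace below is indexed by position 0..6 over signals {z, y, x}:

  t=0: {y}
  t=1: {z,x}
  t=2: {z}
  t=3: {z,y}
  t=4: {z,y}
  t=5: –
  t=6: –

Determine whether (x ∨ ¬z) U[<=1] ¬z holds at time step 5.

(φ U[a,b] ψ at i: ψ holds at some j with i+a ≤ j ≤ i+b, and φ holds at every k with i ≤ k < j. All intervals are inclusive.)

Need some j in [5,6] with ¬z, and (x ∨ ¬z) at every k in [5,j-1].
  j=5: ¬z holds; no prefix to check → satisfied.

Holds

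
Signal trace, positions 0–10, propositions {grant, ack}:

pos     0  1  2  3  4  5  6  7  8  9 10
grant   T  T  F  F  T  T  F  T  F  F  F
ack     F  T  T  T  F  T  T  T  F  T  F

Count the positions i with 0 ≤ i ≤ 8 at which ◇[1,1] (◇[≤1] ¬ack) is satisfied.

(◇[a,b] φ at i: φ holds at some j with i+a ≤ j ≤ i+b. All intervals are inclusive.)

5

Evaluate at each i in [0,8]:
  i=0: ✗ (none in [1,1])
  i=1: ✗ (none in [2,2])
  i=2: ✓ (witness j=3)
  i=3: ✓ (witness j=4)
  i=4: ✗ (none in [5,5])
  i=5: ✗ (none in [6,6])
  i=6: ✓ (witness j=7)
  i=7: ✓ (witness j=8)
  i=8: ✓ (witness j=9)
Positions where it holds: {2, 3, 6, 7, 8} → 5.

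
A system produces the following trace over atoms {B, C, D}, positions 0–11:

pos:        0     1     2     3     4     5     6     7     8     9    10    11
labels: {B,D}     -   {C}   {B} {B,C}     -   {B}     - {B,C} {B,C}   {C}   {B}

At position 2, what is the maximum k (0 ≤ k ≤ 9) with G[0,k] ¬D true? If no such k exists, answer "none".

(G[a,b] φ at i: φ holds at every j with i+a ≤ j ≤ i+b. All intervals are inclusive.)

9

¬D must hold from j=2 onward; find where it first fails.
  j=2: holds
  j=3: holds
  j=4: holds
  j=5: holds
  j=6: holds
  j=7: holds
  j=8: holds
  j=9: holds
  j=10: holds
  j=11: holds
Holds through j=11; largest k = 9.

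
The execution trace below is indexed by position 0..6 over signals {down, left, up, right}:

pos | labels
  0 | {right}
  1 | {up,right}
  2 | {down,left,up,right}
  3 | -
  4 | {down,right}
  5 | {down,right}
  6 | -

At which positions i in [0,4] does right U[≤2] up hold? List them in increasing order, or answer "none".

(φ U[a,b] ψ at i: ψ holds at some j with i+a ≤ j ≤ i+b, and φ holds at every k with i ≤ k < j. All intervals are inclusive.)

0, 1, 2

Evaluate at each i in [0,4]:
  i=0: ✓ (rhs at j=1; lhs holds on [0,0])
  i=1: ✓ (rhs at j=1)
  i=2: ✓ (rhs at j=2)
  i=3: ✗ (no rhs in [3,5])
  i=4: ✗ (no rhs in [4,6])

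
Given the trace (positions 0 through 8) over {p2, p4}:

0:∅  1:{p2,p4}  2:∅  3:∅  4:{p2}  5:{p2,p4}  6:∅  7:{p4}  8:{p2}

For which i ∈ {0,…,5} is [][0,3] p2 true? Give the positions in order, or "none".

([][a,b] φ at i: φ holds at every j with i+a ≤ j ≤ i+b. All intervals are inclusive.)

Evaluate at each i in [0,5]:
  i=0: ✗ (fails at j=0)
  i=1: ✗ (fails at j=2)
  i=2: ✗ (fails at j=2)
  i=3: ✗ (fails at j=3)
  i=4: ✗ (fails at j=6)
  i=5: ✗ (fails at j=6)

none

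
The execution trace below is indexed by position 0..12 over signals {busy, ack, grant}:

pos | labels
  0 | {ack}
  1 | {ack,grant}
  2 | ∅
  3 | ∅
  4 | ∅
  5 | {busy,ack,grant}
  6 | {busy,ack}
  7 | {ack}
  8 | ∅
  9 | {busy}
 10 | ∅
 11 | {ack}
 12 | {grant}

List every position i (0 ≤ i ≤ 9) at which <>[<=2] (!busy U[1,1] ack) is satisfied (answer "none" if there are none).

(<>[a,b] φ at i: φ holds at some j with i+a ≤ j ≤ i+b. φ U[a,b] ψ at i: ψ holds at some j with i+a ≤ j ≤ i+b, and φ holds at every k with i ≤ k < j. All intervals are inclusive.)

Evaluate at each i in [0,9]:
  i=0: ✓ (witness j=0)
  i=1: ✗ (none in [1,3])
  i=2: ✓ (witness j=4)
  i=3: ✓ (witness j=4)
  i=4: ✓ (witness j=4)
  i=5: ✗ (none in [5,7])
  i=6: ✗ (none in [6,8])
  i=7: ✗ (none in [7,9])
  i=8: ✓ (witness j=10)
  i=9: ✓ (witness j=10)

0, 2, 3, 4, 8, 9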